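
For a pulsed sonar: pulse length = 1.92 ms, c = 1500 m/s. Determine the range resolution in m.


1.44 m


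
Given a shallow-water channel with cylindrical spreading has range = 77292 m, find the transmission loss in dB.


TL = 10*log10(77292) = 48.88

48.88 dB


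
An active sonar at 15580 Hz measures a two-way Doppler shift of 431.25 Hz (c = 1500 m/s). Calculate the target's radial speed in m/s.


From fd = 2*f*v/c, v = c*fd/(2*f) = 1500 * 431.25 / (2*15580) = 20.76

20.76 m/s


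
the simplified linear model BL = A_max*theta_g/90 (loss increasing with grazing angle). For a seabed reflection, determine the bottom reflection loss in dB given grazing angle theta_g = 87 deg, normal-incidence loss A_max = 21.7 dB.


BL = A_max * theta_g / 90 = 21.7 * 87 / 90 = 20.98

20.98 dB


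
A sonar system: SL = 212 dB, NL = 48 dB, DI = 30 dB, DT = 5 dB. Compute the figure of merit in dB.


FOM = SL - NL + DI - DT = 212 - 48 + 30 - 5 = 189

189 dB


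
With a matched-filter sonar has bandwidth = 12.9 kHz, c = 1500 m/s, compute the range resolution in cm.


5.81 cm


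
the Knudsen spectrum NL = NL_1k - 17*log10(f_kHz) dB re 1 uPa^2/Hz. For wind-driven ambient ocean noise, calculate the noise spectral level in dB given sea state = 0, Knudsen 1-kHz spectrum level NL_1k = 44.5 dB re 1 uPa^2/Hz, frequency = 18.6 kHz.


NL = NL_1k - 17*log10(f_kHz) = 44.5 - 17*log10(18.6) = 44.5 - (21.58) = 22.92

22.92 dB


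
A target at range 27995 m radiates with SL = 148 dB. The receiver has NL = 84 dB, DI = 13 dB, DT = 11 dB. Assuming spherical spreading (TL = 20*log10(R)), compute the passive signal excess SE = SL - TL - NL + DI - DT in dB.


-22.94 dB


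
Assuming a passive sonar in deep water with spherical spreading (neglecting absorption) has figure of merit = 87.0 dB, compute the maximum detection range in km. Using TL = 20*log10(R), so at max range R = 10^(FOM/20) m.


At max range FOM = TL, so 20*log10(R) = 87.0
R = 10^(87.0/20) = 22387.21 m = 22.39 km

22.39 km


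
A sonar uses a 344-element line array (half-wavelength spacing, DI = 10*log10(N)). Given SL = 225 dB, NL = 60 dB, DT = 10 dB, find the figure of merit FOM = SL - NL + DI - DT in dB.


180.37 dB


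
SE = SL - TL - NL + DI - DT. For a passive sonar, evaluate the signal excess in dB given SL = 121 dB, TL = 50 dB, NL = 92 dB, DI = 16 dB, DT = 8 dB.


-13 dB


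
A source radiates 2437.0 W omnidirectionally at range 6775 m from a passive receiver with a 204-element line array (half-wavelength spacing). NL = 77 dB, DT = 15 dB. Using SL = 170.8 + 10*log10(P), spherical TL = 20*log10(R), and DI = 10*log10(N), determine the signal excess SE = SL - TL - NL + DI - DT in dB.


59.15 dB


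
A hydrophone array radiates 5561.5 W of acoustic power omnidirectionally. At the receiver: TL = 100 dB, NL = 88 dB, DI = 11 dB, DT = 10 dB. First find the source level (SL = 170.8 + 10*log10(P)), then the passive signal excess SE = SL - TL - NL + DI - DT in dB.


Step 1: SL = 170.8 + 10*log10(5561.5) = 208.25 dB
Step 2: SE = SL - TL - NL + DI - DT = 208.25 - 100 - 88 + 11 - 10 = 21.25

21.25 dB


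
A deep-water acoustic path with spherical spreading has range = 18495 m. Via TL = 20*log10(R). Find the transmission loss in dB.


TL = 20*log10(18495) = 85.34

85.34 dB


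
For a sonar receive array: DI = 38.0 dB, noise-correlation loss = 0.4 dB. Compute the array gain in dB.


AG = DI - L_corr = 38.0 - 0.4 = 37.6

37.6 dB


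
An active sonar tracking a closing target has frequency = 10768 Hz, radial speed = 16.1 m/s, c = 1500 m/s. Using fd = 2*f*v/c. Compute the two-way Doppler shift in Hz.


231.15 Hz


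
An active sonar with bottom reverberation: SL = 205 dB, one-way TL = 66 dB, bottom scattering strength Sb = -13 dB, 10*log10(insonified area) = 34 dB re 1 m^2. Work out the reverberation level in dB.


94 dB


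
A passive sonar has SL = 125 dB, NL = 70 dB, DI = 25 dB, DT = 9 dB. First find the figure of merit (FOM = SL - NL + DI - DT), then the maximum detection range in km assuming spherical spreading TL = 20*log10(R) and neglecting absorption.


Step 1: FOM = SL - NL + DI - DT = 125 - 70 + 25 - 9 = 71 dB
Step 2: at max range FOM = TL = 20*log10(R), so R = 10^(71/20) = 3548.13 m = 3.55 km

3.55 km


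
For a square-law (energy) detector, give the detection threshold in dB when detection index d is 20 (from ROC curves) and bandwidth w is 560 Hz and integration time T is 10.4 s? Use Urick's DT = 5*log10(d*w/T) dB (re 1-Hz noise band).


DT = 5*log10(d*w/T) = 5*log10(20 * 560 / 10.4) = 5*log10(1076.92) = 15.16

15.16 dB


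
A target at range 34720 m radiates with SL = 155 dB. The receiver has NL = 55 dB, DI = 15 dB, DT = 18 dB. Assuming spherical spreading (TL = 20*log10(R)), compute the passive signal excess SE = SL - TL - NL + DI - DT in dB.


Step 1: TL = 20*log10(34720) = 90.81 dB
Step 2: SE = 155 - 90.81 - 55 + 15 - 18 = 6.19

6.19 dB


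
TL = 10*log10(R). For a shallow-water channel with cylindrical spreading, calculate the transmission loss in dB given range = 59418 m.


TL = 10*log10(59418) = 47.74

47.74 dB


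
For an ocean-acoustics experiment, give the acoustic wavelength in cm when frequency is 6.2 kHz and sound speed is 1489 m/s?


lambda = c/f = 1489 / 6200 = 0.2402 m = 24.02 cm

24.02 cm


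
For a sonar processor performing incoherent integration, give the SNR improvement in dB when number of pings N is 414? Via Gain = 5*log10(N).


13.09 dB


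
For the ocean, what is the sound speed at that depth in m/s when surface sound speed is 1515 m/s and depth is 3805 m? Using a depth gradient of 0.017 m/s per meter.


1579.685 m/s


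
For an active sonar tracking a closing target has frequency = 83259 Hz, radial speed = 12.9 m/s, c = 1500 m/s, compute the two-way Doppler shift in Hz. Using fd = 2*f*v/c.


1432.05 Hz


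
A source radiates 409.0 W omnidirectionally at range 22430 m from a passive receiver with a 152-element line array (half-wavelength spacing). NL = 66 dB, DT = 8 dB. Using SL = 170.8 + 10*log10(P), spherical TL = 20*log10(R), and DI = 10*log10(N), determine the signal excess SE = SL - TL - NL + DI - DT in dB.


Step 1: SL = 170.8 + 10*log10(409.0) = 196.92 dB
Step 2: TL = 20*log10(22430) = 87.02 dB
Step 3: DI = 10*log10(152) = 21.82 dB
Step 4: SE = SL - TL - NL + DI - DT = 196.92 - 87.02 - 66 + 21.82 - 8 = 57.72

57.72 dB


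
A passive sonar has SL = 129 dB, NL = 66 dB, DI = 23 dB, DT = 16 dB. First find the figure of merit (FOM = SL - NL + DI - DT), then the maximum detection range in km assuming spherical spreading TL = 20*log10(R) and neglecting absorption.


Step 1: FOM = SL - NL + DI - DT = 129 - 66 + 23 - 16 = 70 dB
Step 2: at max range FOM = TL = 20*log10(R), so R = 10^(70/20) = 3162.28 m = 3.16 km

3.16 km


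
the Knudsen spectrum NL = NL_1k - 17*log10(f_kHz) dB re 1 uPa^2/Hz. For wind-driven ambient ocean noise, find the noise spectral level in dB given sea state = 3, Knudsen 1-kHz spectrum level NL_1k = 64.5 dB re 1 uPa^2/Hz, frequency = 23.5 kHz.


NL = NL_1k - 17*log10(f_kHz) = 64.5 - 17*log10(23.5) = 64.5 - (23.31) = 41.19

41.19 dB


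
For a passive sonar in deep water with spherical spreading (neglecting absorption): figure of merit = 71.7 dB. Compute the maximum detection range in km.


At max range FOM = TL, so 20*log10(R) = 71.7
R = 10^(71.7/20) = 3845.92 m = 3.85 km

3.85 km


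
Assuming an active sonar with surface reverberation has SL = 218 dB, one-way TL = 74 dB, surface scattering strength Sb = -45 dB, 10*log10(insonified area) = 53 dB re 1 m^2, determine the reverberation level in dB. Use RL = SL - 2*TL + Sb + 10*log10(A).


78 dB


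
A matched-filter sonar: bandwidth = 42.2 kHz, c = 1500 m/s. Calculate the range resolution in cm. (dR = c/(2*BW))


dR = c/(2*BW) = 1500 / (2 * 42.2e3) = 0.0178 m = 1.78 cm

1.78 cm


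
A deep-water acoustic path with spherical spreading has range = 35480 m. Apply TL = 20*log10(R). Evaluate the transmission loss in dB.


TL = 20*log10(35480) = 91.0

91.0 dB


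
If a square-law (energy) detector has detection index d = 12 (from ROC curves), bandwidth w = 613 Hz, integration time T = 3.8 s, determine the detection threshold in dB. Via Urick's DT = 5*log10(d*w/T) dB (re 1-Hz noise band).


16.43 dB


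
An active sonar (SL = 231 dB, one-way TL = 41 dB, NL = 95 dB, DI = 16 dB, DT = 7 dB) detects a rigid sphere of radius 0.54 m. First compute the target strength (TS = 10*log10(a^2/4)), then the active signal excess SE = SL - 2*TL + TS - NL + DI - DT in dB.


Step 1: TS = 10*log10(0.54^2/4) = -11.37 dB
Step 2: SE = SL - 2*TL + TS - NL + DI - DT = 231 - 2*41 + (-11.37) - 95 + 16 - 7 = 51.63

51.63 dB


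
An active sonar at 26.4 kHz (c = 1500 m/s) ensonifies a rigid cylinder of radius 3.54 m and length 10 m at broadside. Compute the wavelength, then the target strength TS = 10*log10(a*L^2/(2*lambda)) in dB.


Step 1: lambda = c/f = 1500/26400 = 0.05682 m
Step 2: TS = 10*log10(a*L^2/(2*lambda)) = 10*log10(3.54*10^2/(2*0.05682)) = 34.93

34.93 dB


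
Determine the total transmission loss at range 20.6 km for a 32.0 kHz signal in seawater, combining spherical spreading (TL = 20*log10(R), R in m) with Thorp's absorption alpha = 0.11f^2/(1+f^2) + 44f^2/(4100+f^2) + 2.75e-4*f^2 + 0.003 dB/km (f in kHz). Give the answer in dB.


Step 1 (Thorp): alpha = 0.11*1024.0/(1+1024.0) + 44*1024.0/(4100+1024.0) + 2.75e-4*1024.0 + 0.003 = 9.1876 dB/km
Step 2: TL_spread = 20*log10(20600) = 86.28 dB
Step 3: TL_abs = alpha*R = 9.1876 * 20.6 = 189.26 dB
Step 4: TL_total = 86.28 + 189.26 = 275.54

275.54 dB


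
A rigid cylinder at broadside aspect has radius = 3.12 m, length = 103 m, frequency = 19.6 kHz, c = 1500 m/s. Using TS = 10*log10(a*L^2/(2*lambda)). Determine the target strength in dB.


lambda = 1500/19600 = 0.07653 m
TS = 10*log10(3.12*103^2/(2*0.07653)) = 53.35

53.35 dB


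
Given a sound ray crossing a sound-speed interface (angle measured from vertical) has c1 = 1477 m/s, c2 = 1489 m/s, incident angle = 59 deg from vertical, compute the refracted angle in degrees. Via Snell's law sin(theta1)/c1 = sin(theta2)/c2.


sin(theta2) = (c2/c1)*sin(theta1) = (1489/1477)*sin(59 deg) = 0.86413
theta2 = arcsin(0.86413) = 59.78

59.78 deg


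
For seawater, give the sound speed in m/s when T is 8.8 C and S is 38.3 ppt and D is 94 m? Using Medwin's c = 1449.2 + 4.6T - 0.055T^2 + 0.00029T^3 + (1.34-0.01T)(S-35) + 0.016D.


1491.25 m/s


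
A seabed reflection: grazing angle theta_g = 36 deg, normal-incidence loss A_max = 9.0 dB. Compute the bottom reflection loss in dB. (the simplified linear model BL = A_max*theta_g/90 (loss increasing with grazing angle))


BL = A_max * theta_g / 90 = 9.0 * 36 / 90 = 3.6

3.6 dB


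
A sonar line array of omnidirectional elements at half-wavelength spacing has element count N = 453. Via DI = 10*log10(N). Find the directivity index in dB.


DI = 10*log10(453) = 26.56

26.56 dB


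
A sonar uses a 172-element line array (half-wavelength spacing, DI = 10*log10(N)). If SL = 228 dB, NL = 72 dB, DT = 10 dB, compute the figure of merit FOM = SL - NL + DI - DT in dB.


Step 1: DI = 10*log10(172) = 22.36 dB
Step 2: FOM = SL - NL + DI - DT = 228 - 72 + 22.36 - 10 = 168.36

168.36 dB


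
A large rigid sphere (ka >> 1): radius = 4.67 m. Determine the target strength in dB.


TS = 10*log10(4.67^2 / 4) = 10*log10(5.452225) = 7.37

7.37 dB


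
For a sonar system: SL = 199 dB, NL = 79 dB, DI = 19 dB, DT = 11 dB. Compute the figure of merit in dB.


128 dB


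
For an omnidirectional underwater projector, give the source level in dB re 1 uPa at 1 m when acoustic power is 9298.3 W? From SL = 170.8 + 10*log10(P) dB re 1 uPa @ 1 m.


SL = 170.8 + 10*log10(9298.3) = 170.8 + 39.68 = 210.48

210.48 dB


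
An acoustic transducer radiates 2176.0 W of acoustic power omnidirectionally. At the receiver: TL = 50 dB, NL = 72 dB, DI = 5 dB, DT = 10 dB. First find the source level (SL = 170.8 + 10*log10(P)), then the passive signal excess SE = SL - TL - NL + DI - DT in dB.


Step 1: SL = 170.8 + 10*log10(2176.0) = 204.18 dB
Step 2: SE = SL - TL - NL + DI - DT = 204.18 - 50 - 72 + 5 - 10 = 77.18

77.18 dB


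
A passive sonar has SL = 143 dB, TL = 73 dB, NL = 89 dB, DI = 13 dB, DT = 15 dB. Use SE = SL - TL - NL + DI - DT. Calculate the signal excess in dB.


SE = SL - TL - NL + DI - DT = 143 - 73 - 89 + 13 - 15 = -21

-21 dB


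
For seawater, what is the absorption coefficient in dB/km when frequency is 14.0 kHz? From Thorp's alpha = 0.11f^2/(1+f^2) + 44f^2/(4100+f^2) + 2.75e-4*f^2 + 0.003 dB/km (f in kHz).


2.174 dB/km


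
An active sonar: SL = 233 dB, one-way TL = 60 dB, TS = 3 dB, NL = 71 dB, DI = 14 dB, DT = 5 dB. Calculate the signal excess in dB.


SE = SL - 2*TL + TS - NL + DI - DT = 233 - 2*60 + (3) - 71 + 14 - 5 = 54

54 dB


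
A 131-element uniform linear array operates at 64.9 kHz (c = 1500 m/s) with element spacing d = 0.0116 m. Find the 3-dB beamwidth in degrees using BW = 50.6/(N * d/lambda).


Step 1: lambda = 1500/64900 = 0.02311 m
Step 2: d/lambda = 0.0116/0.02311 = 0.5019
Step 3: BW = 50.6/(N * d/lambda) = 50.6/(131 * 0.5019) = 0.77

0.77 deg


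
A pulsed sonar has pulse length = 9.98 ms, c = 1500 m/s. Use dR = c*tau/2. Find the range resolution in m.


dR = c*tau/2 = 1500 * 9.98e-3 / 2 = 7.485

7.485 m


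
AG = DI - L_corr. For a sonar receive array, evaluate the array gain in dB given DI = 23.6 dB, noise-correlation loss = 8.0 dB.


AG = DI - L_corr = 23.6 - 8.0 = 15.6

15.6 dB


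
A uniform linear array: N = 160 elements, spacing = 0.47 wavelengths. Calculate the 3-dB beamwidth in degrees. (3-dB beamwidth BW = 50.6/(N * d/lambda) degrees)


BW = 50.6 / (160 * 0.47) = 50.6 / 75.2 = 0.67

0.67 deg


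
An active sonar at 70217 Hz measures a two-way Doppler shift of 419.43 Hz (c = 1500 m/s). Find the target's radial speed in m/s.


4.48 m/s


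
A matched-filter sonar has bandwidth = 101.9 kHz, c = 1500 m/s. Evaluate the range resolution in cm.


dR = c/(2*BW) = 1500 / (2 * 101.9e3) = 0.0074 m = 0.74 cm

0.74 cm


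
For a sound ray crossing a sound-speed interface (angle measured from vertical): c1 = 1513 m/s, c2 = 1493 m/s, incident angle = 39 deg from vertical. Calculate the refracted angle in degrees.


38.39 deg


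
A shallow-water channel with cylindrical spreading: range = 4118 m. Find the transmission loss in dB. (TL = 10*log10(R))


TL = 10*log10(4118) = 36.15

36.15 dB


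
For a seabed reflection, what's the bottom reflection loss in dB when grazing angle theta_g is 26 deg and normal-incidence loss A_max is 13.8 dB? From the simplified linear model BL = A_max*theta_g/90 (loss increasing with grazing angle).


3.99 dB


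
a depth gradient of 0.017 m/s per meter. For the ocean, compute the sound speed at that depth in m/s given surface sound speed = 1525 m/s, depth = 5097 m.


c = 1525 + 0.017 * 5097 = 1611.649

1611.649 m/s


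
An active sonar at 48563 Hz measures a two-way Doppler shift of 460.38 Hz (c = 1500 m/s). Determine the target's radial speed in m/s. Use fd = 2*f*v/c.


7.11 m/s


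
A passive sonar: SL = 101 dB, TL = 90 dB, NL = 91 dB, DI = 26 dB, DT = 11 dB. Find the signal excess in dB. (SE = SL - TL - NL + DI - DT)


SE = SL - TL - NL + DI - DT = 101 - 90 - 91 + 26 - 11 = -65

-65 dB


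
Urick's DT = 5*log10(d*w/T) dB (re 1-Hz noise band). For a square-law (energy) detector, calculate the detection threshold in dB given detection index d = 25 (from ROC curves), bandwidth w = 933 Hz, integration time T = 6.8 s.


DT = 5*log10(d*w/T) = 5*log10(25 * 933 / 6.8) = 5*log10(3430.15) = 17.68

17.68 dB


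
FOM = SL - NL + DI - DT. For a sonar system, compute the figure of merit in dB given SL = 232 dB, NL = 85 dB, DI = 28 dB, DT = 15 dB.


160 dB


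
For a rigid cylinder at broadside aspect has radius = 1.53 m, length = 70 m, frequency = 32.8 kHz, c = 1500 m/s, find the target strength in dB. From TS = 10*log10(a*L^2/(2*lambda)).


lambda = 1500/32800 = 0.04573 m
TS = 10*log10(1.53*70^2/(2*0.04573)) = 49.14

49.14 dB


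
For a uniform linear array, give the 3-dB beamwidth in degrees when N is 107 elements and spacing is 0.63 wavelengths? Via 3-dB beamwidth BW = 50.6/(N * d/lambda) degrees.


BW = 50.6 / (107 * 0.63) = 50.6 / 67.41 = 0.75

0.75 deg


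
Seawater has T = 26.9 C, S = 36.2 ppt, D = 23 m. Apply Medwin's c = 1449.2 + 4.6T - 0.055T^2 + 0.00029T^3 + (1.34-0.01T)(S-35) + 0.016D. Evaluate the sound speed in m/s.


1540.44 m/s


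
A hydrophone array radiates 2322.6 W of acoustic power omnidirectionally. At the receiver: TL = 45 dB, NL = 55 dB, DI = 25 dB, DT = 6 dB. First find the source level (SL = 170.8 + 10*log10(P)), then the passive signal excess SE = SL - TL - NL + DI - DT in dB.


Step 1: SL = 170.8 + 10*log10(2322.6) = 204.46 dB
Step 2: SE = SL - TL - NL + DI - DT = 204.46 - 45 - 55 + 25 - 6 = 123.46

123.46 dB


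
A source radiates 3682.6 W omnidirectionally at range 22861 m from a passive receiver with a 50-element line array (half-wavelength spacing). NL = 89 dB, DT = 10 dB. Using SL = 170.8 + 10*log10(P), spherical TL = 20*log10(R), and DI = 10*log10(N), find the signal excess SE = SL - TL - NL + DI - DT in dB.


Step 1: SL = 170.8 + 10*log10(3682.6) = 206.46 dB
Step 2: TL = 20*log10(22861) = 87.18 dB
Step 3: DI = 10*log10(50) = 16.99 dB
Step 4: SE = SL - TL - NL + DI - DT = 206.46 - 87.18 - 89 + 16.99 - 10 = 37.27

37.27 dB


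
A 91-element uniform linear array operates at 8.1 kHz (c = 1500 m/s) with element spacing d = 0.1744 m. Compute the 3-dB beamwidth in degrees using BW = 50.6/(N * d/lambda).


Step 1: lambda = 1500/8100 = 0.18519 m
Step 2: d/lambda = 0.1744/0.18519 = 0.9417
Step 3: BW = 50.6/(N * d/lambda) = 50.6/(91 * 0.9417) = 0.59

0.59 deg


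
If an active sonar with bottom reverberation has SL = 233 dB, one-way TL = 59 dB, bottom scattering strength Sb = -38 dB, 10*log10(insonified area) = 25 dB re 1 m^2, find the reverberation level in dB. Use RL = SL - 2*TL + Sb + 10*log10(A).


RL = SL - 2*TL + Sb + 10*log10(A) = 233 - 2*59 + (-38) + 25 = 102

102 dB


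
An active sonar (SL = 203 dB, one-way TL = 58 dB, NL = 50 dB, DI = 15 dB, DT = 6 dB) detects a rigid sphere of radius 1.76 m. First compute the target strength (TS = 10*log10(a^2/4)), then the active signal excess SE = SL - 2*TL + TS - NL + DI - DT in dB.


Step 1: TS = 10*log10(1.76^2/4) = -1.11 dB
Step 2: SE = SL - 2*TL + TS - NL + DI - DT = 203 - 2*58 + (-1.11) - 50 + 15 - 6 = 44.89

44.89 dB


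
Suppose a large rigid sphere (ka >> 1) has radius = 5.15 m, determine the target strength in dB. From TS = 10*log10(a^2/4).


TS = 10*log10(5.15^2 / 4) = 10*log10(6.630625) = 8.22

8.22 dB


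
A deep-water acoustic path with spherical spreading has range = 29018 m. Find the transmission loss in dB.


89.25 dB


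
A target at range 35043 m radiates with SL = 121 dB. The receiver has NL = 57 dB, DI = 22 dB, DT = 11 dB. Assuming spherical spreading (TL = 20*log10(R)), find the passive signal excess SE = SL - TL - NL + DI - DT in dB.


Step 1: TL = 20*log10(35043) = 90.89 dB
Step 2: SE = 121 - 90.89 - 57 + 22 - 11 = -15.89

-15.89 dB


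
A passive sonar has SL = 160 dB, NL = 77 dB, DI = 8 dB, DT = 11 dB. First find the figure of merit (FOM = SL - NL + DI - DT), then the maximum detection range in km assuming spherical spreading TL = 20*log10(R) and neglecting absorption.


Step 1: FOM = SL - NL + DI - DT = 160 - 77 + 8 - 11 = 80 dB
Step 2: at max range FOM = TL = 20*log10(R), so R = 10^(80/20) = 10000.0 m = 10.0 km

10.0 km


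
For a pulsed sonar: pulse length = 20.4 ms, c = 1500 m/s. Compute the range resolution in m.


dR = c*tau/2 = 1500 * 20.4e-3 / 2 = 15.3

15.3 m


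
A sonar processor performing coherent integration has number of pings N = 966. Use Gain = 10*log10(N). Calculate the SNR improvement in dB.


29.85 dB


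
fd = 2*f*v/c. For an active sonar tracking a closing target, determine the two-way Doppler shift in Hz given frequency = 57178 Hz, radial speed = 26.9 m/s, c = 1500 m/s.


fd = 2*f*v/c = 2 * 57178 * 26.9 / 1500 = 2050.78

2050.78 Hz


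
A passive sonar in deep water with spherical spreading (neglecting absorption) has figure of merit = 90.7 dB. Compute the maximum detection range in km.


34.28 km


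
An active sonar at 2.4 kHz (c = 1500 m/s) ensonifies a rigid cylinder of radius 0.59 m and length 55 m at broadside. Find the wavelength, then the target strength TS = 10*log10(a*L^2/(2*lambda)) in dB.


Step 1: lambda = c/f = 1500/2400 = 0.625 m
Step 2: TS = 10*log10(a*L^2/(2*lambda)) = 10*log10(0.59*55^2/(2*0.625)) = 31.55

31.55 dB


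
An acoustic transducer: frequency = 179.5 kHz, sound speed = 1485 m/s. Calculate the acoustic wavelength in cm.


lambda = c/f = 1485 / 179500 = 0.0083 m = 0.83 cm

0.83 cm


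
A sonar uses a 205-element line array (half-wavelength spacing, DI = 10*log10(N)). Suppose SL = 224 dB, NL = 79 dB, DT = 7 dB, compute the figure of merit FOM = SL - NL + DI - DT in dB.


161.12 dB


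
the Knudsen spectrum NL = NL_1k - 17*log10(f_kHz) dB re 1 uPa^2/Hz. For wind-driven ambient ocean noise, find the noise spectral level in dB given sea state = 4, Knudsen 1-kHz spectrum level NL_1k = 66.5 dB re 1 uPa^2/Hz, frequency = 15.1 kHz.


NL = NL_1k - 17*log10(f_kHz) = 66.5 - 17*log10(15.1) = 66.5 - (20.04) = 46.46

46.46 dB


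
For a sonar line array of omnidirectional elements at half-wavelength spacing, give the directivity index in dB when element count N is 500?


DI = 10*log10(500) = 26.99

26.99 dB


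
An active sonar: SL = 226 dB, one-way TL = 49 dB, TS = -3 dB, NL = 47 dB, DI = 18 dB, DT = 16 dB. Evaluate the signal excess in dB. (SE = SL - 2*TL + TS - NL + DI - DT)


SE = SL - 2*TL + TS - NL + DI - DT = 226 - 2*49 + (-3) - 47 + 18 - 16 = 80

80 dB


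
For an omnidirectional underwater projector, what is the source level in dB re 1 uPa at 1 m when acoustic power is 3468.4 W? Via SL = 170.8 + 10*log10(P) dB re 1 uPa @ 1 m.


206.2 dB


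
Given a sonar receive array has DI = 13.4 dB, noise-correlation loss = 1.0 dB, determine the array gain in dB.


12.4 dB


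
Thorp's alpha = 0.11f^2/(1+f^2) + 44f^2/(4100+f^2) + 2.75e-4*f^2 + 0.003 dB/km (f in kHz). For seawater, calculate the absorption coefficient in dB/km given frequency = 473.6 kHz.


f^2 = 224296.96
alpha = 0.11*224296.96/(1+224296.96) + 44*224296.96/(4100+224296.96) + 2.75e-4*224296.96 + 0.003 = 105.005

105.005 dB/km


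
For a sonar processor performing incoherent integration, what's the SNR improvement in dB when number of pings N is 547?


13.69 dB


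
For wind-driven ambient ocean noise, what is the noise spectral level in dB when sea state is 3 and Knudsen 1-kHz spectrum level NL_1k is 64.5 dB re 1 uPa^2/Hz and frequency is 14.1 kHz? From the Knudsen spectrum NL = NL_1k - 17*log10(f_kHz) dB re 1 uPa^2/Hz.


NL = NL_1k - 17*log10(f_kHz) = 64.5 - 17*log10(14.1) = 64.5 - (19.54) = 44.96

44.96 dB


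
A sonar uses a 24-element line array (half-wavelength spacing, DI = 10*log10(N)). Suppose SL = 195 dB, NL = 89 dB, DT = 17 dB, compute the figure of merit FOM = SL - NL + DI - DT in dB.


102.8 dB


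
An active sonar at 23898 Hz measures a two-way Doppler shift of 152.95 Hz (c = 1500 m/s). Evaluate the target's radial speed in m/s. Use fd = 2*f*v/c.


From fd = 2*f*v/c, v = c*fd/(2*f) = 1500 * 152.95 / (2*23898) = 4.8

4.8 m/s


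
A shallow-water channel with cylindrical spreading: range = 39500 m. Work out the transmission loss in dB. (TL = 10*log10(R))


45.97 dB


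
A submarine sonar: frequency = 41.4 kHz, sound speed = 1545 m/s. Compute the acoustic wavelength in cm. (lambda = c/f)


lambda = c/f = 1545 / 41400 = 0.0373 m = 3.73 cm

3.73 cm


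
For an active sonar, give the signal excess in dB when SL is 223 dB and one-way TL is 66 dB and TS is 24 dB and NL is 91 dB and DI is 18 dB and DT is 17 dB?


25 dB


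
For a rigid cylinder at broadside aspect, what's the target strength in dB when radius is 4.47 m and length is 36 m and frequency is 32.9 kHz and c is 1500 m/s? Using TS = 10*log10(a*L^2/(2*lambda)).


48.03 dB


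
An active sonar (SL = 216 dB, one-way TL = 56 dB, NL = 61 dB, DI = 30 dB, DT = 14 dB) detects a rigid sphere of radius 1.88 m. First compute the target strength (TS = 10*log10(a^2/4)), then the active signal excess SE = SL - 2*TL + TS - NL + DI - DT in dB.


Step 1: TS = 10*log10(1.88^2/4) = -0.54 dB
Step 2: SE = SL - 2*TL + TS - NL + DI - DT = 216 - 2*56 + (-0.54) - 61 + 30 - 14 = 58.46

58.46 dB


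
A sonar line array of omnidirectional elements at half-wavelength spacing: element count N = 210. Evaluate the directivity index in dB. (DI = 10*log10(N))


DI = 10*log10(210) = 23.22

23.22 dB


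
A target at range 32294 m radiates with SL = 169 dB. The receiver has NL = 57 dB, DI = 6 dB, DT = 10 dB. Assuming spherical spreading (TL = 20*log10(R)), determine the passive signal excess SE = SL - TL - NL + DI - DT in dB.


17.82 dB


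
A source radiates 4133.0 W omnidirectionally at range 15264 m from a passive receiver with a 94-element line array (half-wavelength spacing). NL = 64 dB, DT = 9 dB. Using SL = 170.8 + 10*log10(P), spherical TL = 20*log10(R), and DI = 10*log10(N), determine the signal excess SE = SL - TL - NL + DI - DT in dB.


Step 1: SL = 170.8 + 10*log10(4133.0) = 206.96 dB
Step 2: TL = 20*log10(15264) = 83.67 dB
Step 3: DI = 10*log10(94) = 19.73 dB
Step 4: SE = SL - TL - NL + DI - DT = 206.96 - 83.67 - 64 + 19.73 - 9 = 70.02

70.02 dB


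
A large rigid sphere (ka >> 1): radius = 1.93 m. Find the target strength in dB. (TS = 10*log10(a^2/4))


TS = 10*log10(1.93^2 / 4) = 10*log10(0.931225) = -0.31

-0.31 dB


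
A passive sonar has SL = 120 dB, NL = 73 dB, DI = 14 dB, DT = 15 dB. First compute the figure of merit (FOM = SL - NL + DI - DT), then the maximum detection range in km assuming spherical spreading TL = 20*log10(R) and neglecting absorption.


Step 1: FOM = SL - NL + DI - DT = 120 - 73 + 14 - 15 = 46 dB
Step 2: at max range FOM = TL = 20*log10(R), so R = 10^(46/20) = 199.53 m = 0.2 km

0.2 km


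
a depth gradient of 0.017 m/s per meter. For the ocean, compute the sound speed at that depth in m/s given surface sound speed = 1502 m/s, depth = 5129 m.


c = 1502 + 0.017 * 5129 = 1589.193

1589.193 m/s


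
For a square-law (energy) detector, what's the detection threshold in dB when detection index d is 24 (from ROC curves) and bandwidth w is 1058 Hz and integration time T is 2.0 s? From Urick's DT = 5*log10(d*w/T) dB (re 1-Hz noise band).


20.52 dB


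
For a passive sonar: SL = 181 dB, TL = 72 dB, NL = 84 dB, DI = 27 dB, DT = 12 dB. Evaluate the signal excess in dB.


SE = SL - TL - NL + DI - DT = 181 - 72 - 84 + 27 - 12 = 40

40 dB


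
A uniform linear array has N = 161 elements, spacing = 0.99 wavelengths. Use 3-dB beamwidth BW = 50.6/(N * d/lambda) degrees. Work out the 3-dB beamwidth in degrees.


BW = 50.6 / (161 * 0.99) = 50.6 / 159.39 = 0.32

0.32 deg


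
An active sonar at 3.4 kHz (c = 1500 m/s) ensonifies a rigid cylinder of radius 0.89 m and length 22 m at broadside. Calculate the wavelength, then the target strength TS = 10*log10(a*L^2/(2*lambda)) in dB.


Step 1: lambda = c/f = 1500/3400 = 0.44118 m
Step 2: TS = 10*log10(a*L^2/(2*lambda)) = 10*log10(0.89*22^2/(2*0.44118)) = 26.89

26.89 dB


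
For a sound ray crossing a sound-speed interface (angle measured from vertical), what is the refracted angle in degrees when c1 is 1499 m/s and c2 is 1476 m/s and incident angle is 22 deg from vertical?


21.65 deg


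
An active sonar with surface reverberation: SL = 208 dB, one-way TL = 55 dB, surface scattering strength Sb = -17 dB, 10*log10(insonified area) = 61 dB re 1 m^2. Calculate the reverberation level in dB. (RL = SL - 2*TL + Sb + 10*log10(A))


RL = SL - 2*TL + Sb + 10*log10(A) = 208 - 2*55 + (-17) + 61 = 142

142 dB


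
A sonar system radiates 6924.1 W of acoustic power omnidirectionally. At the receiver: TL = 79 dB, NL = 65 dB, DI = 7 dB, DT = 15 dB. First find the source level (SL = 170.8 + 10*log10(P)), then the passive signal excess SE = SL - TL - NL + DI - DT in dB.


Step 1: SL = 170.8 + 10*log10(6924.1) = 209.2 dB
Step 2: SE = SL - TL - NL + DI - DT = 209.2 - 79 - 65 + 7 - 15 = 57.2

57.2 dB


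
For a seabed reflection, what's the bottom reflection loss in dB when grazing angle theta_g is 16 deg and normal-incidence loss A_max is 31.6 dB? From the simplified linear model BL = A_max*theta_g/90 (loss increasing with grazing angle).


BL = A_max * theta_g / 90 = 31.6 * 16 / 90 = 5.62

5.62 dB


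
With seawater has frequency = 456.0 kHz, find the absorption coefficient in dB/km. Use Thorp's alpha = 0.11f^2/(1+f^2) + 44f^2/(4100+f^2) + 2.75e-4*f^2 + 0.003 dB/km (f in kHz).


f^2 = 207936.0
alpha = 0.11*207936.0/(1+207936.0) + 44*207936.0/(4100+207936.0) + 2.75e-4*207936.0 + 0.003 = 100.445

100.445 dB/km


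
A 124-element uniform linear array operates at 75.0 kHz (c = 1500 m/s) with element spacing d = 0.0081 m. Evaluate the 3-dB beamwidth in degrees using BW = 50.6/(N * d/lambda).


Step 1: lambda = 1500/75000 = 0.02 m
Step 2: d/lambda = 0.0081/0.02 = 0.405
Step 3: BW = 50.6/(N * d/lambda) = 50.6/(124 * 0.405) = 1.01

1.01 deg


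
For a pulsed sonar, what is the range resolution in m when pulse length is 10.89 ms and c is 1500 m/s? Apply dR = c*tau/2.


8.1675 m


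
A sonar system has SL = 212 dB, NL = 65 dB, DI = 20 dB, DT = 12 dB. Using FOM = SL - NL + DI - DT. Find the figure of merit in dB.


155 dB


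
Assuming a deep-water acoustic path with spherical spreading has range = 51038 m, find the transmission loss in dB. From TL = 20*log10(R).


94.16 dB


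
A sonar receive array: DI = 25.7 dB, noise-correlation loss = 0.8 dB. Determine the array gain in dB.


AG = DI - L_corr = 25.7 - 0.8 = 24.9

24.9 dB


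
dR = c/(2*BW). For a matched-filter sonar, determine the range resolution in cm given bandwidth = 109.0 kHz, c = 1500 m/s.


0.69 cm


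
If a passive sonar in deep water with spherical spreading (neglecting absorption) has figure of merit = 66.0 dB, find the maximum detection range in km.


At max range FOM = TL, so 20*log10(R) = 66.0
R = 10^(66.0/20) = 1995.26 m = 2.0 km

2.0 km


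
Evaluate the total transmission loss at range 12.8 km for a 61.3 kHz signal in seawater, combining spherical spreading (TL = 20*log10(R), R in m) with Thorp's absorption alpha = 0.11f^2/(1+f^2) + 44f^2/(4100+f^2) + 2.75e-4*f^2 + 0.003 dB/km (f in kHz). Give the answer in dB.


Step 1 (Thorp): alpha = 0.11*3757.69/(1+3757.69) + 44*3757.69/(4100+3757.69) + 2.75e-4*3757.69 + 0.003 = 22.1879 dB/km
Step 2: TL_spread = 20*log10(12800) = 82.14 dB
Step 3: TL_abs = alpha*R = 22.1879 * 12.8 = 284.01 dB
Step 4: TL_total = 82.14 + 284.01 = 366.15

366.15 dB


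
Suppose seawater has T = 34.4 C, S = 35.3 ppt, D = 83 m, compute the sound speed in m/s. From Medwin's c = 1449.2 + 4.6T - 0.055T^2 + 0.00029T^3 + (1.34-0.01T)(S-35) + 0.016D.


c = 1449.2 + 4.6*34.4 - 0.055*34.4^2 + 0.00029*34.4^3 + (1.34 - 0.01*34.4)*(35.3 - 35) + 0.016*83 = 1555.79

1555.79 m/s


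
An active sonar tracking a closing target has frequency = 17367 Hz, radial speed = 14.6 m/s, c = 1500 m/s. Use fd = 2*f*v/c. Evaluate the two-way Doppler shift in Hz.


fd = 2*f*v/c = 2 * 17367 * 14.6 / 1500 = 338.08

338.08 Hz


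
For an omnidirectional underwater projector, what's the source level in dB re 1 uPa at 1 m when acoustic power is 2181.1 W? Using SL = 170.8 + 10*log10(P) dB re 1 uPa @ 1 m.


SL = 170.8 + 10*log10(2181.1) = 170.8 + 33.39 = 204.19

204.19 dB


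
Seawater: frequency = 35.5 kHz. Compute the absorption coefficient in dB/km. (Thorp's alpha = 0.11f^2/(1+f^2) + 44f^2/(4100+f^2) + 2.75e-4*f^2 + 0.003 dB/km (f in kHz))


f^2 = 1260.25
alpha = 0.11*1260.25/(1+1260.25) + 44*1260.25/(4100+1260.25) + 2.75e-4*1260.25 + 0.003 = 10.804

10.804 dB/km


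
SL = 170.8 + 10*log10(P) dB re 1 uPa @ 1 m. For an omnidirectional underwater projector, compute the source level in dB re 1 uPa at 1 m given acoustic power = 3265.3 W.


SL = 170.8 + 10*log10(3265.3) = 170.8 + 35.14 = 205.94

205.94 dB


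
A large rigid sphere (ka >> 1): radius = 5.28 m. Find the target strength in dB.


8.43 dB


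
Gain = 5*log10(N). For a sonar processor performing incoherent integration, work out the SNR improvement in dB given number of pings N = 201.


Gain = 5*log10(201) = 11.52

11.52 dB


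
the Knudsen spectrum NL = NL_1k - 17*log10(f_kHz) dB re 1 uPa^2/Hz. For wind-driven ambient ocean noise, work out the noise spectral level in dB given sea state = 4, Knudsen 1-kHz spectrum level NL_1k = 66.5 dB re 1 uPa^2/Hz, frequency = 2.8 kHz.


58.9 dB


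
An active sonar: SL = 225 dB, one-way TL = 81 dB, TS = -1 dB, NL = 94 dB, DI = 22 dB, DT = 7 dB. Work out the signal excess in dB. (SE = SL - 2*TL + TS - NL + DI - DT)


SE = SL - 2*TL + TS - NL + DI - DT = 225 - 2*81 + (-1) - 94 + 22 - 7 = -17

-17 dB


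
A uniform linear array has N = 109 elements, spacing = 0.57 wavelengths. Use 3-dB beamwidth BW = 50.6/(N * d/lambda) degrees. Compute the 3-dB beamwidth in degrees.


BW = 50.6 / (109 * 0.57) = 50.6 / 62.13 = 0.81

0.81 deg


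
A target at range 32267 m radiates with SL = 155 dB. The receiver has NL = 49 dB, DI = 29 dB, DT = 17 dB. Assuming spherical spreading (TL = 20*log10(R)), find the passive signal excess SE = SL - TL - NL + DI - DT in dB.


27.82 dB


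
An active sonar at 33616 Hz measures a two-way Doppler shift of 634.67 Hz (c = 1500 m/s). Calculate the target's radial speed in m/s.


From fd = 2*f*v/c, v = c*fd/(2*f) = 1500 * 634.67 / (2*33616) = 14.16

14.16 m/s


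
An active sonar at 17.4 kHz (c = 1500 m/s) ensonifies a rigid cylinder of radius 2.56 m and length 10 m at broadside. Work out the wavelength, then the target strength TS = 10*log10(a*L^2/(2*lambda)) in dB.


Step 1: lambda = c/f = 1500/17400 = 0.08621 m
Step 2: TS = 10*log10(a*L^2/(2*lambda)) = 10*log10(2.56*10^2/(2*0.08621)) = 31.72

31.72 dB


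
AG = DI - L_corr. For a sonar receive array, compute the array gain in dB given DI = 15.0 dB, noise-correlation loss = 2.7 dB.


AG = DI - L_corr = 15.0 - 2.7 = 12.3

12.3 dB


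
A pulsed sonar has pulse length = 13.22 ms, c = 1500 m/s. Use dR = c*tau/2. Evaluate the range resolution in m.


dR = c*tau/2 = 1500 * 13.22e-3 / 2 = 9.915

9.915 m


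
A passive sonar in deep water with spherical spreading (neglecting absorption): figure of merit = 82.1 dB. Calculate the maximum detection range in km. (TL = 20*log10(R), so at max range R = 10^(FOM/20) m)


12.74 km


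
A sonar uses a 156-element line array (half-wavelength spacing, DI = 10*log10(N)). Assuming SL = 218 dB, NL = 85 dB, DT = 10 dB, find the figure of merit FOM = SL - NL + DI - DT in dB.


Step 1: DI = 10*log10(156) = 21.93 dB
Step 2: FOM = SL - NL + DI - DT = 218 - 85 + 21.93 - 10 = 144.93

144.93 dB


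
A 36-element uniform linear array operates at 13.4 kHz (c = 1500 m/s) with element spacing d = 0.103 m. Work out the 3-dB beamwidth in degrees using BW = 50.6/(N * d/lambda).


Step 1: lambda = 1500/13400 = 0.11194 m
Step 2: d/lambda = 0.103/0.11194 = 0.9201
Step 3: BW = 50.6/(N * d/lambda) = 50.6/(36 * 0.9201) = 1.53

1.53 deg


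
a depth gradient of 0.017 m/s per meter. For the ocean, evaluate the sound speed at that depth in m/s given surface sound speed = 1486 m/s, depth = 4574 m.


1563.758 m/s


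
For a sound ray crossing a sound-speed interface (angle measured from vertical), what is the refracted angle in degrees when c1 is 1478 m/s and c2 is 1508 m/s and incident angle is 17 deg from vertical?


17.36 deg


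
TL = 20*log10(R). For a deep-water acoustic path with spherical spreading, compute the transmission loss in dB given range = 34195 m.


TL = 20*log10(34195) = 90.68

90.68 dB


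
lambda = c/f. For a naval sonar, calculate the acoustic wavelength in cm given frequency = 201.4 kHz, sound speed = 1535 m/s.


lambda = c/f = 1535 / 201400 = 0.0076 m = 0.76 cm

0.76 cm


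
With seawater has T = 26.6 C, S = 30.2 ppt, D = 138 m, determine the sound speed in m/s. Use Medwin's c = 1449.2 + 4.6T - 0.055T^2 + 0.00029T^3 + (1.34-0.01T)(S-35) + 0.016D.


c = 1449.2 + 4.6*26.6 - 0.055*26.6^2 + 0.00029*26.6^3 + (1.34 - 0.01*26.6)*(30.2 - 35) + 0.016*138 = 1535.16

1535.16 m/s


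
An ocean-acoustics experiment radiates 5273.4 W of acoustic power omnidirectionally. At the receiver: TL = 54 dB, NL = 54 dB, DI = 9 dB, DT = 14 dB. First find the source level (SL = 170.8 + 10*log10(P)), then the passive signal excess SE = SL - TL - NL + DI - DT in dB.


Step 1: SL = 170.8 + 10*log10(5273.4) = 208.02 dB
Step 2: SE = SL - TL - NL + DI - DT = 208.02 - 54 - 54 + 9 - 14 = 95.02

95.02 dB


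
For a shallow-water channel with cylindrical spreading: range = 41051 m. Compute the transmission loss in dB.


46.13 dB


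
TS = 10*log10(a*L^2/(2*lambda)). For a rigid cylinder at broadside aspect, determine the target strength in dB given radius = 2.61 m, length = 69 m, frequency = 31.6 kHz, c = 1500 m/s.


lambda = 1500/31600 = 0.04747 m
TS = 10*log10(2.61*69^2/(2*0.04747)) = 51.17

51.17 dB


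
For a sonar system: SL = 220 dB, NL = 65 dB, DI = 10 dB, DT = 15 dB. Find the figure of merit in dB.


150 dB


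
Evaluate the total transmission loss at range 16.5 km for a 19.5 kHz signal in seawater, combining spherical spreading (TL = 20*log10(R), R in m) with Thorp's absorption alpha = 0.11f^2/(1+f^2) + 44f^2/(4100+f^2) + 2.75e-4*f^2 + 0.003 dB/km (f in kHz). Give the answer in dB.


Step 1 (Thorp): alpha = 0.11*380.25/(1+380.25) + 44*380.25/(4100+380.25) + 2.75e-4*380.25 + 0.003 = 3.9517 dB/km
Step 2: TL_spread = 20*log10(16500) = 84.35 dB
Step 3: TL_abs = alpha*R = 3.9517 * 16.5 = 65.2 dB
Step 4: TL_total = 84.35 + 65.2 = 149.55

149.55 dB


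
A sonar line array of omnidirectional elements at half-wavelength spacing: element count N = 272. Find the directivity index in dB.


24.35 dB


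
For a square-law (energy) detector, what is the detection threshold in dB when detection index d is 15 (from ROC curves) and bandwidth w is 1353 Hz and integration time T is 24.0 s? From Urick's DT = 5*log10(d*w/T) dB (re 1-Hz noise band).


DT = 5*log10(d*w/T) = 5*log10(15 * 1353 / 24.0) = 5*log10(845.62) = 14.64

14.64 dB


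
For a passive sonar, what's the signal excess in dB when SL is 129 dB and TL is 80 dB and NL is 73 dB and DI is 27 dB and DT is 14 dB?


SE = SL - TL - NL + DI - DT = 129 - 80 - 73 + 27 - 14 = -11

-11 dB


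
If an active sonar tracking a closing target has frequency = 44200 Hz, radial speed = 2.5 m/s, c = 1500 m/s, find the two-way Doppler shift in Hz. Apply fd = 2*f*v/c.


fd = 2*f*v/c = 2 * 44200 * 2.5 / 1500 = 147.33

147.33 Hz


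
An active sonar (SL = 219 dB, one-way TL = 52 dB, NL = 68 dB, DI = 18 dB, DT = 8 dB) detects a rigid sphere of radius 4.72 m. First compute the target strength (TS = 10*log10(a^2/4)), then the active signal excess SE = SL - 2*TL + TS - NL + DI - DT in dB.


Step 1: TS = 10*log10(4.72^2/4) = 7.46 dB
Step 2: SE = SL - 2*TL + TS - NL + DI - DT = 219 - 2*52 + (7.46) - 68 + 18 - 8 = 64.46

64.46 dB


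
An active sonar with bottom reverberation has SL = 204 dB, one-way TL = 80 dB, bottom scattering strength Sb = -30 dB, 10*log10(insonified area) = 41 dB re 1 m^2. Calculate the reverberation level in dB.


55 dB


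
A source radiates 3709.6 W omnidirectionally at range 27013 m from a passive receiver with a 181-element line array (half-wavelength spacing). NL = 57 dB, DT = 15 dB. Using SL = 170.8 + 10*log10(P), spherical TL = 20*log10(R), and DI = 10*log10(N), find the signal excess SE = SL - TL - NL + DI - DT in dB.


68.44 dB
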